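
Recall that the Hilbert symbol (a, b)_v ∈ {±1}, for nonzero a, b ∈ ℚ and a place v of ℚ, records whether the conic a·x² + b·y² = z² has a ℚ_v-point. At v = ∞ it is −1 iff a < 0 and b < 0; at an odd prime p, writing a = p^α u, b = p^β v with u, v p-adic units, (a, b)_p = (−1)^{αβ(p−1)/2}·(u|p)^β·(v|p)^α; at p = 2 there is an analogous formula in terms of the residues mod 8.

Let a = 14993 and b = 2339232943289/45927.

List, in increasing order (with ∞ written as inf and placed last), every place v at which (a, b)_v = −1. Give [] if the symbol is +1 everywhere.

[7, 19, 43, 47]

(a, b) ≡ (14993, 85744967) mod (ℚ^×)²; places V = {2, 3, 7, 11, 19, 23, 29, 43, 47, ∞}.
(a,b)_3: α=0, u≡2; β=-8, v≡2 (mod 3); (2|3)=-1, (2|3)=-1; sign (−1)^0·-1^-8·-1^0 = +1.
(a,b)_43: α=0, u≡29; β=1, v≡27 (mod 43); (29|43)=-1, (27|43)=-1; sign (−1)^0·-1^1·-1^0 = -1.
(a,b)_47: α=1, u≡37; β=1, v≡8 (mod 47); (37|47)=+1, (8|47)=+1; sign (−1)^1·+1^1·+1^1 = -1.
(a,b)_∞: sgn(14993)=+, sgn(85744967)=+, so +1.
(a,b)_29: α=1, u≡24; β=1, v≡24 (mod 29); (24|29)=+1, (24|29)=+1; sign (−1)^0·+1^1·+1^1 = +1.
(a,b)_2: α=0, β=0; u≡1, v≡7 (mod 8); ε(u)ε(v)=0·1, αω(v)=0·0, βω(u)=0·0; sum ≡ 0  ⇒  +1.
(a,b)_19: α=0, u≡2; β=3, v≡2 (mod 19); (2|19)=-1, (2|19)=-1; sign (−1)^0·-1^3·-1^0 = -1.
(a,b)_23: α=0, u≡20; β=2, v≡6 (mod 23); (20|23)=-1, (6|23)=+1; sign (−1)^0·-1^2·+1^0 = +1.
(a,b)_11: α=1, u≡10; β=1, v≡3 (mod 11); (10|11)=-1, (3|11)=+1; sign (−1)^1·-1^1·+1^1 = +1.
(a,b)_7: α=0, u≡6; β=-1, v≡2 (mod 7); (6|7)=-1, (2|7)=+1; sign (−1)^0·-1^-1·+1^0 = -1.
Ram(14993, 85744967) = {7, 19, 43, 47}; no ℚ_7-point on the conic.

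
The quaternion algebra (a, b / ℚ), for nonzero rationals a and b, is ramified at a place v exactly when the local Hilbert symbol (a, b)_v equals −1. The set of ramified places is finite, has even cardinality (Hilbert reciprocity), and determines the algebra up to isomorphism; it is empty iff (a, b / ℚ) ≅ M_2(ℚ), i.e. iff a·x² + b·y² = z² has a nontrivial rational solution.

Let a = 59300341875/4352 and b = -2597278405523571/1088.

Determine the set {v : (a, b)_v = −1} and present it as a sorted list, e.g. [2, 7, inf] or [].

Mod squares: a ≡ 496451, b ≡ -78387. Check v ∈ {∞, 2, 3, 5, 7, 11, 17, 19, 29, 53}.
v=19: a=19^3·(≡17), b=19^4·(≡16) mod 19; (17|19)=+1, (16|19)=+1; (−1)^{3·4·9}·(+1)^4·(+1)^3 = +1.
v=3: a=3^2·(≡2), b=3^7·(≡1) mod 3; (2|3)=-1, (1|3)=+1; (−1)^{2·7·1}·(-1)^7·(+1)^2 = -1.
v=17: a=17^-1·(≡7), b=17^-1·(≡9) mod 17; (7|17)=-1, (9|17)=+1; (−1)^{-1·-1·8}·(-1)^-1·(+1)^-1 = -1.
v=29: a=29^1·(≡23), b=29^1·(≡1) mod 29; (23|29)=+1, (1|29)=+1; (−1)^{1·1·14}·(+1)^1·(+1)^1 = +1.
v=∞: 496451 > 0 and -78387 < 0  ⇒  (a,b)_∞ = +1.
v=11: a=11^0·(≡7), b=11^2·(≡10) mod 11; (7|11)=-1, (10|11)=-1; (−1)^{0·2·5}·(-1)^2·(-1)^0 = +1.
v=7: a=7^0·(≡1), b=7^2·(≡5) mod 7; (1|7)=+1, (5|7)=-1; (−1)^{0·2·3}·(+1)^2·(-1)^0 = +1.
v=2: v_2(a)=-8, v_2(b)=-6; units ≡ 3, 5 (mod 8); ε·ε+αω+βω = 1·0+-8·1+-6·1 ≡ 0  ⇒  (a,b)_2 = +1.
v=53: a=53^1·(≡20), b=53^1·(≡27) mod 53; (20|53)=-1, (27|53)=-1; (−1)^{1·1·26}·(-1)^1·(-1)^1 = +1.
v=5: a=5^4·(≡1), b=5^0·(≡3) mod 5; (1|5)=+1, (3|5)=-1; (−1)^{4·0·2}·(+1)^0·(-1)^4 = +1.
(496451, -78387 / ℚ) ramifies at {3, 17}: a division algebra.

[3, 17]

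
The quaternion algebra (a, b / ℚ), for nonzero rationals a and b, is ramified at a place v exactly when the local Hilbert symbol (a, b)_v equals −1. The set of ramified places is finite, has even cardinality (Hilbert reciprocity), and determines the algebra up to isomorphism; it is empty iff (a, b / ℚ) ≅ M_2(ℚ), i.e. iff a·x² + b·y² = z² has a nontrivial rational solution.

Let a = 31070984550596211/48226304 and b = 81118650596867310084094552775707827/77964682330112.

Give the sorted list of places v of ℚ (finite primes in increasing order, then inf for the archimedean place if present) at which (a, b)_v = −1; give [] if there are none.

(a, b) ≡ (321594, 310726) mod (ℚ^×)²; places V = {2, 3, 7, 13, 17, 19, 29, 31, 37, 43, ∞}.
(a,b)_3: α=1, u≡2; β=2, v≡1 (mod 3); (2|3)=-1, (1|3)=+1; sign (−1)^0·-1^2·+1^1 = +1.
(a,b)_13: α=1, u≡1; β=3, v≡5 (mod 13); (1|13)=+1, (5|13)=-1; sign (−1)^0·+1^3·-1^1 = -1.
(a,b)_29: α=-2, u≡20; β=-6, v≡5 (mod 29); (20|29)=+1, (5|29)=+1; sign (−1)^0·+1^-6·+1^-2 = +1.
(a,b)_43: α=4, u≡9; β=6, v≡20 (mod 43); (9|43)=+1, (20|43)=-1; sign (−1)^0·+1^6·-1^4 = +1.
(a,b)_31: α=1, u≡20; β=2, v≡29 (mod 31); (20|31)=+1, (29|31)=-1; sign (−1)^0·+1^2·-1^1 = -1.
(a,b)_37: α=2, u≡34; β=5, v≡25 (mod 37); (34|37)=+1, (25|37)=+1; sign (−1)^0·+1^5·+1^2 = +1.
(a,b)_17: α=2, u≡7; β=5, v≡6 (mod 17); (7|17)=-1, (6|17)=-1; sign (−1)^0·-1^5·-1^2 = -1.
(a,b)_19: α=1, u≡17; β=3, v≡10 (mod 19); (17|19)=+1, (10|19)=-1; sign (−1)^1·+1^3·-1^1 = +1.
(a,b)_∞: sgn(321594)=+, sgn(310726)=+, so +1.
(a,b)_7: α=-1, u≡2; β=0, v≡6 (mod 7); (2|7)=+1, (6|7)=-1; sign (−1)^0·+1^0·-1^-1 = -1.
(a,b)_2: α=-13, β=-17; u≡5, v≡3 (mod 8); ε(u)ε(v)=0·1, αω(v)=-13·1, βω(u)=-17·1; sum ≡ 0  ⇒  +1.
|Ram(321594, 310726)| = 4, even; anisotropic at {7, 13, 17, 31}.

[7, 13, 17, 31]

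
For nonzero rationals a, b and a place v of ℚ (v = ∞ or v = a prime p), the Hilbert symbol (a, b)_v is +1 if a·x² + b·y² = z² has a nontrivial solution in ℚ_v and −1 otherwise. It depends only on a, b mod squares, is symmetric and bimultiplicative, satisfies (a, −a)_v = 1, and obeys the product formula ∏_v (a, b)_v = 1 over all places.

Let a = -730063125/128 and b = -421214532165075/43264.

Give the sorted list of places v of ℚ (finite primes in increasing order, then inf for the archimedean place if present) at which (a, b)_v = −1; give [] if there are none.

[2, 11, 23, inf]

(a, b) ≡ (-28842, -3) mod (ℚ^×)²; places V = {2, 3, 5, 11, 13, 17, 19, 23, 29, ∞}.
(a,b)_13: α=0, u≡6; β=-2, v≡3 (mod 13); (6|13)=-1, (3|13)=+1; sign (−1)^0·-1^-2·+1^0 = +1.
(a,b)_3: α=5, u≡1; β=1, v≡2 (mod 3); (1|3)=+1, (2|3)=-1; sign (−1)^1·+1^1·-1^5 = +1.
(a,b)_23: α=1, u≡15; β=2, v≡15 (mod 23); (15|23)=-1, (15|23)=-1; sign (−1)^0·-1^2·-1^1 = -1.
(a,b)_17: α=0, u≡10; β=2, v≡12 (mod 17); (10|17)=-1, (12|17)=-1; sign (−1)^0·-1^2·-1^0 = +1.
(a,b)_29: α=0, u≡6; β=2, v≡2 (mod 29); (6|29)=+1, (2|29)=-1; sign (−1)^0·+1^2·-1^0 = +1.
(a,b)_2: α=-7, β=-8; u≡3, v≡5 (mod 8); ε(u)ε(v)=1·0, αω(v)=-7·1, βω(u)=-8·1; sum ≡ 1  ⇒  -1.
(a,b)_11: α=1, u≡7; β=2, v≡6 (mod 11); (7|11)=-1, (6|11)=-1; sign (−1)^0·-1^2·-1^1 = -1.
(a,b)_19: α=1, u≡2; β=2, v≡17 (mod 19); (2|19)=-1, (17|19)=+1; sign (−1)^0·-1^2·+1^1 = +1.
(a,b)_∞: sgn(-28842)=−, sgn(-3)=−, so -1.
(a,b)_5: α=4, u≡3; β=2, v≡3 (mod 5); (3|5)=-1, (3|5)=-1; sign (−1)^0·-1^2·-1^4 = +1.
|Ram(-28842, -3)| = 4, even; anisotropic at {2, 11, 23, ∞}.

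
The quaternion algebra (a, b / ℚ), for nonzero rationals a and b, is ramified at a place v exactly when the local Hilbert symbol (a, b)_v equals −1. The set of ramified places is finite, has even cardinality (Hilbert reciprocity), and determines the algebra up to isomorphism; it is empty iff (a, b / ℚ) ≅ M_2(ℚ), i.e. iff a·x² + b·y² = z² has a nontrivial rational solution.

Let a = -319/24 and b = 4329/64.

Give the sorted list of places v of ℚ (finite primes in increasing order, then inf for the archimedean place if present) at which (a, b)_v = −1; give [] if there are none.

(a, b) ≡ (-1914, 481) mod (ℚ^×)²; places V = {2, 3, 11, 13, 29, 37, ∞}.
(a,b)_29: α=1, u≡8; β=0, v≡11 (mod 29); (8|29)=-1, (11|29)=-1; sign (−1)^0·-1^0·-1^1 = -1.
(a,b)_3: α=-1, u≡1; β=2, v≡1 (mod 3); (1|3)=+1, (1|3)=+1; sign (−1)^0·+1^2·+1^-1 = +1.
(a,b)_11: α=1, u≡2; β=0, v≡8 (mod 11); (2|11)=-1, (8|11)=-1; sign (−1)^0·-1^0·-1^1 = -1.
(a,b)_37: α=0, u≡16; β=1, v≡29 (mod 37); (16|37)=+1, (29|37)=-1; sign (−1)^0·+1^1·-1^0 = +1.
(a,b)_∞: sgn(-1914)=−, sgn(481)=+, so +1.
(a,b)_2: α=-3, β=-6; u≡3, v≡1 (mod 8); ε(u)ε(v)=1·0, αω(v)=-3·0, βω(u)=-6·1; sum ≡ 0  ⇒  +1.
(a,b)_13: α=0, u≡10; β=1, v≡5 (mod 13); (10|13)=+1, (5|13)=-1; sign (−1)^0·+1^1·-1^0 = +1.
Ram(-1914, 481) = {11, 29}; no ℚ_11-point on the conic.

[11, 29]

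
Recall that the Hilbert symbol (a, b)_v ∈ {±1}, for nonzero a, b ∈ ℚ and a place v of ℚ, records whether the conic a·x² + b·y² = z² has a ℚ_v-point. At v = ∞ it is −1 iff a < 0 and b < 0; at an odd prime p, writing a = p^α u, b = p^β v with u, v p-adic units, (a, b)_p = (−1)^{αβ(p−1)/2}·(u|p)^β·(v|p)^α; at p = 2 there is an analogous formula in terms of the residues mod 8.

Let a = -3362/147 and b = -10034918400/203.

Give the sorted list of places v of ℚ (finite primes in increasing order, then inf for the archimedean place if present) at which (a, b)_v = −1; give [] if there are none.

[3, 13, 19, inf]

(a, b) ≡ (-6, -150423) mod (ℚ^×)²; places V = {2, 3, 5, 7, 13, 19, 23, 29, 41, ∞}.
(a,b)_2: α=1, β=10; u≡5, v≡1 (mod 8); ε(u)ε(v)=0·0, αω(v)=1·0, βω(u)=10·1; sum ≡ 0  ⇒  +1.
(a,b)_5: α=0, u≡4; β=2, v≡3 (mod 5); (4|5)=+1, (3|5)=-1; sign (−1)^0·+1^2·-1^0 = +1.
(a,b)_13: α=0, u≡11; β=1, v≡1 (mod 13); (11|13)=-1, (1|13)=+1; sign (−1)^0·-1^1·+1^0 = -1.
(a,b)_29: α=0, u≡1; β=-1, v≡25 (mod 29); (1|29)=+1, (25|29)=+1; sign (−1)^0·+1^-1·+1^0 = +1.
(a,b)_3: α=-1, u≡1; β=1, v≡1 (mod 3); (1|3)=+1, (1|3)=+1; sign (−1)^1·+1^1·+1^-1 = -1.
(a,b)_23: α=0, u≡20; β=2, v≡7 (mod 23); (20|23)=-1, (7|23)=-1; sign (−1)^0·-1^2·-1^0 = +1.
(a,b)_7: α=-2, u≡4; β=-1, v≡4 (mod 7); (4|7)=+1, (4|7)=+1; sign (−1)^0·+1^-1·+1^-2 = +1.
(a,b)_∞: sgn(-6)=−, sgn(-150423)=−, so -1.
(a,b)_41: α=2, u≡17; β=0, v≡27 (mod 41); (17|41)=-1, (27|41)=-1; sign (−1)^0·-1^0·-1^2 = +1.
(a,b)_19: α=0, u≡15; β=1, v≡6 (mod 19); (15|19)=-1, (6|19)=+1; sign (−1)^0·-1^1·+1^0 = -1.
(-6, -150423 / ℚ) ramifies at {3, 13, 19, ∞}: a division algebra.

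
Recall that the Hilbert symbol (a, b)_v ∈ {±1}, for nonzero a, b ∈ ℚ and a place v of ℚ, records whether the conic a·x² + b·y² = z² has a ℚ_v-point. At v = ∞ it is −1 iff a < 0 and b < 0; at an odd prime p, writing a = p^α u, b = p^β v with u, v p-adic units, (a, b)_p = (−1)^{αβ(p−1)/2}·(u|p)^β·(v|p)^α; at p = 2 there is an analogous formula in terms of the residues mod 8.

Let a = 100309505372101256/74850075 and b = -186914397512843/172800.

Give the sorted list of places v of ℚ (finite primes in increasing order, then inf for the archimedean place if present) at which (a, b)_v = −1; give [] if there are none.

[2, 11, 17, 23]

(a, b) ≡ (16422, -90321) mod (ℚ^×)²; places V = {2, 3, 5, 7, 11, 13, 17, 19, 23, 29, 37, ∞}.
(a,b)_23: α=1, u≡4; β=1, v≡4 (mod 23); (4|23)=+1, (4|23)=+1; sign (−1)^1·+1^1·+1^1 = -1.
(a,b)_11: α=4, u≡2; β=3, v≡8 (mod 11); (2|11)=-1, (8|11)=-1; sign (−1)^0·-1^3·-1^4 = -1.
(a,b)_7: α=5, u≡1; β=1, v≡5 (mod 7); (1|7)=+1, (5|7)=-1; sign (−1)^1·+1^1·-1^5 = +1.
(a,b)_29: α=0, u≡27; β=2, v≡21 (mod 29); (27|29)=-1, (21|29)=-1; sign (−1)^0·-1^2·-1^0 = +1.
(a,b)_13: α=0, u≡10; β=2, v≡12 (mod 13); (10|13)=+1, (12|13)=+1; sign (−1)^0·+1^2·+1^0 = +1.
(a,b)_37: α=-2, u≡2; β=0, v≡33 (mod 37); (2|37)=-1, (33|37)=+1; sign (−1)^0·-1^0·+1^-2 = +1.
(a,b)_5: α=-2, u≡2; β=-2, v≡1 (mod 5); (2|5)=-1, (1|5)=+1; sign (−1)^0·-1^-2·+1^-2 = +1.
(a,b)_19: α=4, u≡7; β=2, v≡17 (mod 19); (7|19)=+1, (17|19)=+1; sign (−1)^0·+1^2·+1^4 = +1.
(a,b)_3: α=-7, u≡2; β=-3, v≡1 (mod 3); (2|3)=-1, (1|3)=+1; sign (−1)^1·-1^-3·+1^-7 = +1.
(a,b)_17: α=1, u≡3; β=1, v≡16 (mod 17); (3|17)=-1, (16|17)=+1; sign (−1)^0·-1^1·+1^1 = -1.
(a,b)_2: α=3, β=-8; u≡3, v≡7 (mod 8); ε(u)ε(v)=1·1, αω(v)=3·0, βω(u)=-8·1; sum ≡ 1  ⇒  -1.
(a,b)_∞: sgn(16422)=+, sgn(-90321)=−, so +1.
(16422, -90321 / ℚ) ramifies at {2, 11, 17, 23}: a division algebra.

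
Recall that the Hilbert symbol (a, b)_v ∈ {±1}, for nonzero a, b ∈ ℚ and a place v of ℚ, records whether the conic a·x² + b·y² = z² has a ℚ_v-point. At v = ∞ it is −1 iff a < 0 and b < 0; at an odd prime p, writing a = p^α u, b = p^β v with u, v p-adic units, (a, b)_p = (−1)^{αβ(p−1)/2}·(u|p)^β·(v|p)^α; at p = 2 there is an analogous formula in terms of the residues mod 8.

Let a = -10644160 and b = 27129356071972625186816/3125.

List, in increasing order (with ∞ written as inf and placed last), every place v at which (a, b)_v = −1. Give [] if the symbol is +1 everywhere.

(a, b) ≡ (-166315, 85405) mod (ℚ^×)²; places V = {2, 5, 19, 29, 31, 37, ∞}.
(a,b)_∞: sgn(-166315)=−, sgn(85405)=+, so +1.
(a,b)_31: α=1, u≡27; β=3, v≡3 (mod 31); (27|31)=-1, (3|31)=-1; sign (−1)^1·-1^3·-1^1 = -1.
(a,b)_5: α=1, u≡3; β=-5, v≡1 (mod 5); (3|5)=-1, (1|5)=+1; sign (−1)^0·-1^-5·+1^1 = -1.
(a,b)_37: α=1, u≡32; β=4, v≡11 (mod 37); (32|37)=-1, (11|37)=+1; sign (−1)^0·-1^4·+1^1 = +1.
(a,b)_2: α=6, β=20; u≡5, v≡5 (mod 8); ε(u)ε(v)=0·0, αω(v)=6·1, βω(u)=20·1; sum ≡ 0  ⇒  +1.
(a,b)_19: α=0, u≡1; β=1, v≡1 (mod 19); (1|19)=+1, (1|19)=+1; sign (−1)^0·+1^1·+1^0 = +1.
(a,b)_29: α=1, u≡13; β=3, v≡13 (mod 29); (13|29)=+1, (13|29)=+1; sign (−1)^0·+1^3·+1^1 = +1.
(-166315, 85405 / ℚ) ramifies at {5, 31}: a division algebra.

[5, 31]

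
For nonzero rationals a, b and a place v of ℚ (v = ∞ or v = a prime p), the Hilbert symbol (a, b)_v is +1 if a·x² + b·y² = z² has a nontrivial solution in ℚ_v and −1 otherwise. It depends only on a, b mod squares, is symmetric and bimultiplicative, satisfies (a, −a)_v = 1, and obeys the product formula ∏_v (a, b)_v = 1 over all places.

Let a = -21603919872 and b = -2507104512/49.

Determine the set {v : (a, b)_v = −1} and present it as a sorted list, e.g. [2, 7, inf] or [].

Mod squares: a ≡ -138, b ≡ -17. Check v ∈ {∞, 2, 3, 7, 11, 17, 23}.
v=2: v_2(a)=11, v_2(b)=8; units ≡ 3, 7 (mod 8); ε·ε+αω+βω = 1·1+11·0+8·1 ≡ 1  ⇒  (a,b)_2 = -1.
v=17: a=17^2·(≡1), b=17^1·(≡1) mod 17; (1|17)=+1, (1|17)=+1; (−1)^{2·1·8}·(+1)^1·(+1)^2 = +1.
v=3: a=3^1·(≡2), b=3^2·(≡1) mod 3; (2|3)=-1, (1|3)=+1; (−1)^{1·2·1}·(-1)^2·(+1)^1 = +1.
v=11: a=11^0·(≡4), b=11^2·(≡5) mod 11; (4|11)=+1, (5|11)=+1; (−1)^{0·2·5}·(+1)^2·(+1)^0 = +1.
v=23: a=23^3·(≡7), b=23^2·(≡2) mod 23; (7|23)=-1, (2|23)=+1; (−1)^{3·2·11}·(-1)^2·(+1)^3 = +1.
v=7: a=7^0·(≡4), b=7^-2·(≡4) mod 7; (4|7)=+1, (4|7)=+1; (−1)^{0·-2·3}·(+1)^-2·(+1)^0 = +1.
v=∞: -138 < 0 and -17 < 0  ⇒  (a,b)_∞ = -1.
Ram(-138, -17) = {2, ∞}; no ℚ_2-point on the conic.

[2, inf]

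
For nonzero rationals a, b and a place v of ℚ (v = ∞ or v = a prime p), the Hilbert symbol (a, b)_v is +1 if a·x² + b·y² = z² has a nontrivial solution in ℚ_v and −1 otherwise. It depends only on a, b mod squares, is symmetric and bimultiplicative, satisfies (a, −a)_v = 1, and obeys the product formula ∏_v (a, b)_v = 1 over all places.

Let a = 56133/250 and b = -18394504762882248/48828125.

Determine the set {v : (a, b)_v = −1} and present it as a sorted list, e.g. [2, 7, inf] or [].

[2, 5, 7, 11]

Mod squares: a ≡ 770, b ≡ -10010. Check v ∈ {∞, 2, 3, 5, 7, 11, 13}.
v=5: a=5^-3·(≡4), b=5^-11·(≡2) mod 5; (4|5)=+1, (2|5)=-1; (−1)^{-3·-11·2}·(+1)^-11·(-1)^-3 = -1.
v=11: a=11^1·(≡4), b=11^3·(≡1) mod 11; (4|11)=+1, (1|11)=+1; (−1)^{1·3·5}·(+1)^3·(+1)^1 = -1.
v=2: v_2(a)=-1, v_2(b)=3; units ≡ 1, 3 (mod 8); ε·ε+αω+βω = 0·1+-1·1+3·0 ≡ 1  ⇒  (a,b)_2 = -1.
v=13: a=13^0·(≡4), b=13^1·(≡1) mod 13; (4|13)=+1, (1|13)=+1; (−1)^{0·1·6}·(+1)^1·(+1)^0 = +1.
v=∞: 770 > 0 and -10010 < 0  ⇒  (a,b)_∞ = +1.
v=7: a=7^1·(≡5), b=7^3·(≡5) mod 7; (5|7)=-1, (5|7)=-1; (−1)^{1·3·3}·(-1)^3·(-1)^1 = -1.
v=3: a=3^6·(≡2), b=3^18·(≡1) mod 3; (2|3)=-1, (1|3)=+1; (−1)^{6·18·1}·(-1)^18·(+1)^6 = +1.
Ram(770, -10010) = {2, 5, 7, 11}; no ℚ_2-point on the conic.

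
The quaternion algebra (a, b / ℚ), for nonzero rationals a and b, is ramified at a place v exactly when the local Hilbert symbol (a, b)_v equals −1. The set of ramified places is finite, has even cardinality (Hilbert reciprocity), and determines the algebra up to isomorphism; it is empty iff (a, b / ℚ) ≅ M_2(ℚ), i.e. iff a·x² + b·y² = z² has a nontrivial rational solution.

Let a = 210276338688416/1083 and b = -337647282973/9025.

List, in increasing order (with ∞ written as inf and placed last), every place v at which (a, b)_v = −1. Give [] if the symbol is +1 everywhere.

Mod squares: a ≡ 1518, b ≡ -13. Check v ∈ {∞, 2, 3, 5, 7, 11, 13, 19, 23}.
v=23: a=23^3·(≡17), b=23^2·(≡20) mod 23; (17|23)=-1, (20|23)=-1; (−1)^{3·2·11}·(-1)^2·(-1)^3 = -1.
v=7: a=7^4·(≡5), b=7^4·(≡4) mod 7; (5|7)=-1, (4|7)=+1; (−1)^{4·4·3}·(-1)^4·(+1)^4 = +1.
v=11: a=11^3·(≡2), b=11^2·(≡4) mod 11; (2|11)=-1, (4|11)=+1; (−1)^{3·2·5}·(-1)^2·(+1)^3 = +1.
v=3: a=3^-1·(≡2), b=3^0·(≡2) mod 3; (2|3)=-1, (2|3)=-1; (−1)^{-1·0·1}·(-1)^0·(-1)^-1 = -1.
v=13: a=13^2·(≡4), b=13^3·(≡9) mod 13; (4|13)=+1, (9|13)=+1; (−1)^{2·3·6}·(+1)^3·(+1)^2 = +1.
v=∞: 1518 > 0 and -13 < 0  ⇒  (a,b)_∞ = +1.
v=5: a=5^0·(≡2), b=5^-2·(≡2) mod 5; (2|5)=-1, (2|5)=-1; (−1)^{0·-2·2}·(-1)^-2·(-1)^0 = +1.
v=2: v_2(a)=5, v_2(b)=0; units ≡ 7, 3 (mod 8); ε·ε+αω+βω = 1·1+5·1+0·0 ≡ 0  ⇒  (a,b)_2 = +1.
v=19: a=19^-2·(≡6), b=19^-2·(≡9) mod 19; (6|19)=+1, (9|19)=+1; (−1)^{-2·-2·9}·(+1)^-2·(+1)^-2 = +1.
|Ram(1518, -13)| = 2, even; anisotropic at {3, 23}.

[3, 23]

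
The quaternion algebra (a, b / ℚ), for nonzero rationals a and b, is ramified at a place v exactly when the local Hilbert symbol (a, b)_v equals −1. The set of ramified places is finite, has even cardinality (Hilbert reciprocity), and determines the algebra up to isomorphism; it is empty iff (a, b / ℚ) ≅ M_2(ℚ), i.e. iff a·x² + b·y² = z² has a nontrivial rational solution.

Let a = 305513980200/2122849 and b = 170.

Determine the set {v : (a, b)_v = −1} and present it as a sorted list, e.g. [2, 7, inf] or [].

(a, b) ≡ (858, 170) mod (ℚ^×)²; places V = {2, 3, 5, 11, 13, 17, 31, 37, 47, ∞}.
(a,b)_3: α=3, u≡1; β=0, v≡2 (mod 3); (1|3)=+1, (2|3)=-1; sign (−1)^0·+1^0·-1^3 = -1.
(a,b)_47: α=-2, u≡27; β=0, v≡29 (mod 47); (27|47)=+1, (29|47)=-1; sign (−1)^0·+1^0·-1^-2 = +1.
(a,b)_31: α=-2, u≡15; β=0, v≡15 (mod 31); (15|31)=-1, (15|31)=-1; sign (−1)^0·-1^0·-1^-2 = +1.
(a,b)_13: α=1, u≡10; β=0, v≡1 (mod 13); (10|13)=+1, (1|13)=+1; sign (−1)^0·+1^0·+1^1 = +1.
(a,b)_37: α=2, u≡34; β=0, v≡22 (mod 37); (34|37)=+1, (22|37)=-1; sign (−1)^0·+1^0·-1^2 = +1.
(a,b)_17: α=2, u≡8; β=1, v≡10 (mod 17); (8|17)=+1, (10|17)=-1; sign (−1)^0·+1^1·-1^2 = +1.
(a,b)_11: α=1, u≡1; β=0, v≡5 (mod 11); (1|11)=+1, (5|11)=+1; sign (−1)^0·+1^0·+1^1 = +1.
(a,b)_5: α=2, u≡2; β=1, v≡4 (mod 5); (2|5)=-1, (4|5)=+1; sign (−1)^0·-1^1·+1^2 = -1.
(a,b)_2: α=3, β=1; u≡5, v≡5 (mod 8); ε(u)ε(v)=0·0, αω(v)=3·1, βω(u)=1·1; sum ≡ 0  ⇒  +1.
(a,b)_∞: sgn(858)=+, sgn(170)=+, so +1.
|Ram(858, 170)| = 2, even; anisotropic at {3, 5}.

[3, 5]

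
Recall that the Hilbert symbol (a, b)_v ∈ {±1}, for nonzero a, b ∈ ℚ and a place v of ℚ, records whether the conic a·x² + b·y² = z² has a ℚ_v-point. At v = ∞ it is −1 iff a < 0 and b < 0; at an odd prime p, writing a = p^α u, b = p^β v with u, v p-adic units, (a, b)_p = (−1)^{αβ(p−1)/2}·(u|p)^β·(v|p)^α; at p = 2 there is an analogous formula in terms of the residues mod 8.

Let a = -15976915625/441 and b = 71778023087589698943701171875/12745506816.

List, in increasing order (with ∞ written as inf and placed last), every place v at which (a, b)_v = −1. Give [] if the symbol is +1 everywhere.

Mod squares: a ≡ -211265, b ≡ 2323915. Check v ∈ {∞, 2, 3, 5, 7, 11, 29, 31, 47}.
v=29: a=29^1·(≡7), b=29^3·(≡3) mod 29; (7|29)=+1, (3|29)=-1; (−1)^{1·3·14}·(+1)^3·(-1)^1 = -1.
v=31: a=31^1·(≡7), b=31^3·(≡28) mod 31; (7|31)=+1, (28|31)=+1; (−1)^{1·3·15}·(+1)^3·(+1)^1 = -1.
v=∞: -211265 < 0 and 2323915 > 0  ⇒  (a,b)_∞ = +1.
v=11: a=11^2·(≡9), b=11^7·(≡2) mod 11; (9|11)=+1, (2|11)=-1; (−1)^{2·7·5}·(+1)^7·(-1)^2 = +1.
v=3: a=3^-2·(≡1), b=3^-4·(≡1) mod 3; (1|3)=+1, (1|3)=+1; (−1)^{-2·-4·1}·(+1)^-4·(+1)^-2 = +1.
v=7: a=7^-2·(≡4), b=7^-4·(≡5) mod 7; (4|7)=+1, (5|7)=-1; (−1)^{-2·-4·3}·(+1)^-4·(-1)^-2 = +1.
v=47: a=47^1·(≡28), b=47^3·(≡1) mod 47; (28|47)=+1, (1|47)=+1; (−1)^{1·3·23}·(+1)^3·(+1)^1 = -1.
v=5: a=5^5·(≡2), b=5^11·(≡2) mod 5; (2|5)=-1, (2|5)=-1; (−1)^{5·11·2}·(-1)^11·(-1)^5 = +1.
v=2: v_2(a)=0, v_2(b)=-16; units ≡ 7, 3 (mod 8); ε·ε+αω+βω = 1·1+0·1+-16·0 ≡ 1  ⇒  (a,b)_2 = -1.
(-211265, 2323915 / ℚ) ramifies at {2, 29, 31, 47}: a division algebra.

[2, 29, 31, 47]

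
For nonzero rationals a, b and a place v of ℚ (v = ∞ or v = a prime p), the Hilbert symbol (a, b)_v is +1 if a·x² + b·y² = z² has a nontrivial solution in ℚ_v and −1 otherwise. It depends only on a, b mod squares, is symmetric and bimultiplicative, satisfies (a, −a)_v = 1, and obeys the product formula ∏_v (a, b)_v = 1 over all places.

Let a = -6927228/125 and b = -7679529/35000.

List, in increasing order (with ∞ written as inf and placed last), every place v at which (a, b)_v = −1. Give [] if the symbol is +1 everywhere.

Mod squares: a ≡ -19635, b ≡ -7854. Check v ∈ {∞, 2, 3, 5, 7, 11, 13, 17}.
v=13: a=13^0·(≡7), b=13^2·(≡5) mod 13; (7|13)=-1, (5|13)=-1; (−1)^{0·2·6}·(-1)^2·(-1)^0 = +1.
v=5: a=5^-3·(≡2), b=5^-4·(≡1) mod 5; (2|5)=-1, (1|5)=+1; (−1)^{-3·-4·2}·(-1)^-4·(+1)^-3 = +1.
v=2: v_2(a)=2, v_2(b)=-3; units ≡ 5, 1 (mod 8); ε·ε+αω+βω = 0·0+2·0+-3·1 ≡ 1  ⇒  (a,b)_2 = -1.
v=7: a=7^3·(≡1), b=7^-1·(≡5) mod 7; (1|7)=+1, (5|7)=-1; (−1)^{3·-1·3}·(+1)^-1·(-1)^3 = +1.
v=17: a=17^1·(≡1), b=17^1·(≡10) mod 17; (1|17)=+1, (10|17)=-1; (−1)^{1·1·8}·(+1)^1·(-1)^1 = -1.
v=3: a=3^3·(≡1), b=3^5·(≡1) mod 3; (1|3)=+1, (1|3)=+1; (−1)^{3·5·1}·(+1)^5·(+1)^3 = -1.
v=11: a=11^1·(≡6), b=11^1·(≡1) mod 11; (6|11)=-1, (1|11)=+1; (−1)^{1·1·5}·(-1)^1·(+1)^1 = +1.
v=∞: -19635 < 0 and -7854 < 0  ⇒  (a,b)_∞ = -1.
Ram(-19635, -7854) = {2, 3, 17, ∞}; no ℚ_2-point on the conic.

[2, 3, 17, inf]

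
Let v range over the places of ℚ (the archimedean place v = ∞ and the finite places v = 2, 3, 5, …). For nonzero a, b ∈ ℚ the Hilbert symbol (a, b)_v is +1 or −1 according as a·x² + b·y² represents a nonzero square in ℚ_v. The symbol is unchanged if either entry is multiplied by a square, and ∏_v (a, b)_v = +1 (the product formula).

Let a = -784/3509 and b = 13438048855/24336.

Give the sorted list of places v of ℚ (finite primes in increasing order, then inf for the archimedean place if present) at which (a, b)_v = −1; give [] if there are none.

(a, b) ≡ (-29, 55) mod (ℚ^×)²; places V = {2, 3, 5, 7, 11, 13, 29, ∞}.
(a,b)_13: α=0, u≡4; β=-2, v≡10 (mod 13); (4|13)=+1, (10|13)=+1; sign (−1)^0·+1^-2·+1^0 = +1.
(a,b)_3: α=0, u≡1; β=-2, v≡1 (mod 3); (1|3)=+1, (1|3)=+1; sign (−1)^0·+1^-2·+1^0 = +1.
(a,b)_7: α=2, u≡6; β=4, v≡3 (mod 7); (6|7)=-1, (3|7)=-1; sign (−1)^0·-1^4·-1^2 = +1.
(a,b)_5: α=0, u≡4; β=1, v≡1 (mod 5); (4|5)=+1, (1|5)=+1; sign (−1)^0·+1^1·+1^0 = +1.
(a,b)_29: α=-1, u≡23; β=2, v≡18 (mod 29); (23|29)=+1, (18|29)=-1; sign (−1)^0·+1^2·-1^-1 = -1.
(a,b)_∞: sgn(-29)=−, sgn(55)=+, so +1.
(a,b)_11: α=-2, u≡9; β=3, v≡5 (mod 11); (9|11)=+1, (5|11)=+1; sign (−1)^0·+1^3·+1^-2 = +1.
(a,b)_2: α=4, β=-4; u≡3, v≡7 (mod 8); ε(u)ε(v)=1·1, αω(v)=4·0, βω(u)=-4·1; sum ≡ 1  ⇒  -1.
Ram(-29, 55) = {2, 29}; no ℚ_2-point on the conic.

[2, 29]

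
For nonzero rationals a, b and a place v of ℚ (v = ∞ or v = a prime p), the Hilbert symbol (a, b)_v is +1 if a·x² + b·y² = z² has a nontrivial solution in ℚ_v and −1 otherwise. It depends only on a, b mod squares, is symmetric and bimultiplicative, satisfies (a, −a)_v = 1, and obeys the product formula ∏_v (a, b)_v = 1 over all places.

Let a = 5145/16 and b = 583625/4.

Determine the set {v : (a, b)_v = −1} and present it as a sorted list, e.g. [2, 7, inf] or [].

Mod squares: a ≡ 105, b ≡ 23345. Check v ∈ {∞, 2, 3, 5, 7, 23, 29}.
v=3: a=3^1·(≡2), b=3^0·(≡2) mod 3; (2|3)=-1, (2|3)=-1; (−1)^{1·0·1}·(-1)^0·(-1)^1 = -1.
v=∞: 105 > 0 and 23345 > 0  ⇒  (a,b)_∞ = +1.
v=23: a=23^0·(≡1), b=23^1·(≡13) mod 23; (1|23)=+1, (13|23)=+1; (−1)^{0·1·11}·(+1)^1·(+1)^0 = +1.
v=29: a=29^0·(≡8), b=29^1·(≡7) mod 29; (8|29)=-1, (7|29)=+1; (−1)^{0·1·14}·(-1)^1·(+1)^0 = -1.
v=2: v_2(a)=-4, v_2(b)=-2; units ≡ 1, 1 (mod 8); ε·ε+αω+βω = 0·0+-4·0+-2·0 ≡ 0  ⇒  (a,b)_2 = +1.
v=5: a=5^1·(≡4), b=5^3·(≡1) mod 5; (4|5)=+1, (1|5)=+1; (−1)^{1·3·2}·(+1)^3·(+1)^1 = +1.
v=7: a=7^3·(≡4), b=7^1·(≡3) mod 7; (4|7)=+1, (3|7)=-1; (−1)^{3·1·3}·(+1)^1·(-1)^3 = +1.
|Ram(105, 23345)| = 2, even; anisotropic at {3, 29}.

[3, 29]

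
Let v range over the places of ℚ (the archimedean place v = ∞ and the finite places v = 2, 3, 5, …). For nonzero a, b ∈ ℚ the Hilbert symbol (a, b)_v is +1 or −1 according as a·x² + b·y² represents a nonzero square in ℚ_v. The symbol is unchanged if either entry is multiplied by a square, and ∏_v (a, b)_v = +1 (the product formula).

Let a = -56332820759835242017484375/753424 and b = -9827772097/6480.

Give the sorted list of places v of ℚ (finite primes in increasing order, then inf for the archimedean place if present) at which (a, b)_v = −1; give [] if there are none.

[13, 19, 23, inf]

Mod squares: a ≡ -4199, b ≡ -482885. Check v ∈ {∞, 2, 3, 5, 7, 11, 13, 17, 19, 23, 29, 31}.
v=11: a=11^2·(≡3), b=11^2·(≡4) mod 11; (3|11)=+1, (4|11)=+1; (−1)^{2·2·5}·(+1)^2·(+1)^2 = +1.
v=31: a=31^-2·(≡27), b=31^0·(≡20) mod 31; (27|31)=-1, (20|31)=+1; (−1)^{-2·0·15}·(-1)^0·(+1)^-2 = +1.
v=∞: -4199 < 0 and -482885 < 0  ⇒  (a,b)_∞ = -1.
v=7: a=7^-2·(≡2), b=7^0·(≡5) mod 7; (2|7)=+1, (5|7)=-1; (−1)^{-2·0·3}·(+1)^0·(-1)^-2 = +1.
v=3: a=3^0·(≡1), b=3^-4·(≡1) mod 3; (1|3)=+1, (1|3)=+1; (−1)^{0·-4·1}·(+1)^-4·(+1)^0 = +1.
v=17: a=17^5·(≡16), b=17^1·(≡1) mod 17; (16|17)=+1, (1|17)=+1; (−1)^{5·1·8}·(+1)^1·(+1)^5 = +1.
v=13: a=13^1·(≡11), b=13^1·(≡3) mod 13; (11|13)=-1, (3|13)=+1; (−1)^{1·1·6}·(-1)^1·(+1)^1 = -1.
v=19: a=19^3·(≡1), b=19^1·(≡11) mod 19; (1|19)=+1, (11|19)=+1; (−1)^{3·1·9}·(+1)^1·(+1)^3 = -1.
v=5: a=5^6·(≡4), b=5^-1·(≡3) mod 5; (4|5)=+1, (3|5)=-1; (−1)^{6·-1·2}·(+1)^-1·(-1)^6 = +1.
v=23: a=23^4·(≡7), b=23^1·(≡8) mod 23; (7|23)=-1, (8|23)=+1; (−1)^{4·1·11}·(-1)^1·(+1)^4 = -1.
v=29: a=29^2·(≡16), b=29^2·(≡4) mod 29; (16|29)=+1, (4|29)=+1; (−1)^{2·2·14}·(+1)^2·(+1)^2 = +1.
v=2: v_2(a)=-4, v_2(b)=-4; units ≡ 1, 3 (mod 8); ε·ε+αω+βω = 0·1+-4·1+-4·0 ≡ 0  ⇒  (a,b)_2 = +1.
Ram(-4199, -482885) = {13, 19, 23, ∞}; no ℚ_13-point on the conic.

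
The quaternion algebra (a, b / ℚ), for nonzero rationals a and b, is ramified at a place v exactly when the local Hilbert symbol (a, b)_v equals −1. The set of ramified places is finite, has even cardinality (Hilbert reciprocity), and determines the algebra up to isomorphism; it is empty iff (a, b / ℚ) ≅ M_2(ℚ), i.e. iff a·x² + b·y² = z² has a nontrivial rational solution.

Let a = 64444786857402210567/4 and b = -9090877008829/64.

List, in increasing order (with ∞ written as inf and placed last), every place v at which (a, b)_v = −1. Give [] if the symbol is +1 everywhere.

Mod squares: a ≡ 4807, b ≡ -8029. Check v ∈ {∞, 2, 3, 7, 11, 19, 23, 31, 37}.
v=19: a=19^3·(≡1), b=19^2·(≡2) mod 19; (1|19)=+1, (2|19)=-1; (−1)^{3·2·9}·(+1)^2·(-1)^3 = -1.
v=2: v_2(a)=-2, v_2(b)=-6; units ≡ 7, 3 (mod 8); ε·ε+αω+βω = 1·1+-2·1+-6·0 ≡ 1  ⇒  (a,b)_2 = -1.
v=23: a=23^3·(≡3), b=23^2·(≡14) mod 23; (3|23)=+1, (14|23)=-1; (−1)^{3·2·11}·(+1)^2·(-1)^3 = -1.
v=11: a=11^3·(≡8), b=11^2·(≡5) mod 11; (8|11)=-1, (5|11)=+1; (−1)^{3·2·5}·(-1)^2·(+1)^3 = +1.
v=∞: 4807 > 0 and -8029 < 0  ⇒  (a,b)_∞ = +1.
v=3: a=3^2·(≡1), b=3^0·(≡2) mod 3; (1|3)=+1, (2|3)=-1; (−1)^{2·0·1}·(+1)^0·(-1)^2 = +1.
v=31: a=31^2·(≡8), b=31^1·(≡7) mod 31; (8|31)=+1, (7|31)=+1; (−1)^{2·1·15}·(+1)^1·(+1)^2 = +1.
v=37: a=37^2·(≡26), b=37^1·(≡20) mod 37; (26|37)=+1, (20|37)=-1; (−1)^{2·1·18}·(+1)^1·(-1)^2 = +1.
v=7: a=7^2·(≡3), b=7^3·(≡4) mod 7; (3|7)=-1, (4|7)=+1; (−1)^{2·3·3}·(-1)^3·(+1)^2 = -1.
Ram(4807, -8029) = {2, 7, 19, 23}; no ℚ_2-point on the conic.

[2, 7, 19, 23]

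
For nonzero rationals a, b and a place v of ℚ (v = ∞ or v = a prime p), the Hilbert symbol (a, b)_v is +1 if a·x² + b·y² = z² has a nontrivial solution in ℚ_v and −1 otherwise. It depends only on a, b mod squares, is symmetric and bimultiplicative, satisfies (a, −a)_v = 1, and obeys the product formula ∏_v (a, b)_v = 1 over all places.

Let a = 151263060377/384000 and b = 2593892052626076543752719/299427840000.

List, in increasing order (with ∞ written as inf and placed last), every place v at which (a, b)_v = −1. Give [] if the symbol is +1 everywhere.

Mod squares: a ≡ 122655, b ≡ 391. Check v ∈ {∞, 2, 3, 5, 7, 11, 13, 17, 19, 23, 37}.
v=23: a=23^2·(≡21), b=23^5·(≡15) mod 23; (21|23)=-1, (15|23)=-1; (−1)^{2·5·11}·(-1)^5·(-1)^2 = -1.
v=3: a=3^-1·(≡1), b=3^-4·(≡1) mod 3; (1|3)=+1, (1|3)=+1; (−1)^{-1·-4·1}·(+1)^-4·(+1)^-1 = +1.
v=17: a=17^3·(≡5), b=17^7·(≡11) mod 17; (5|17)=-1, (11|17)=-1; (−1)^{3·7·8}·(-1)^7·(-1)^3 = +1.
v=37: a=37^1·(≡18), b=37^2·(≡12) mod 37; (18|37)=-1, (12|37)=+1; (−1)^{1·2·18}·(-1)^2·(+1)^1 = +1.
v=19: a=19^0·(≡2), b=19^-2·(≡17) mod 19; (2|19)=-1, (17|19)=+1; (−1)^{0·-2·9}·(-1)^-2·(+1)^0 = +1.
v=13: a=13^1·(≡12), b=13^0·(≡3) mod 13; (12|13)=+1, (3|13)=+1; (−1)^{1·0·6}·(+1)^0·(+1)^1 = +1.
v=2: v_2(a)=-10, v_2(b)=-14; units ≡ 7, 7 (mod 8); ε·ε+αω+βω = 1·1+-10·0+-14·0 ≡ 1  ⇒  (a,b)_2 = -1.
v=∞: 122655 > 0 and 391 > 0  ⇒  (a,b)_∞ = +1.
v=5: a=5^-3·(≡1), b=5^-4·(≡1) mod 5; (1|5)=+1, (1|5)=+1; (−1)^{-3·-4·2}·(+1)^-4·(+1)^-3 = +1.
v=11: a=11^2·(≡1), b=11^4·(≡8) mod 11; (1|11)=+1, (8|11)=-1; (−1)^{2·4·5}·(+1)^4·(-1)^2 = +1.
v=7: a=7^0·(≡2), b=7^2·(≡5) mod 7; (2|7)=+1, (5|7)=-1; (−1)^{0·2·3}·(+1)^2·(-1)^0 = +1.
(122655, 391 / ℚ) ramifies at {2, 23}: a division algebra.

[2, 23]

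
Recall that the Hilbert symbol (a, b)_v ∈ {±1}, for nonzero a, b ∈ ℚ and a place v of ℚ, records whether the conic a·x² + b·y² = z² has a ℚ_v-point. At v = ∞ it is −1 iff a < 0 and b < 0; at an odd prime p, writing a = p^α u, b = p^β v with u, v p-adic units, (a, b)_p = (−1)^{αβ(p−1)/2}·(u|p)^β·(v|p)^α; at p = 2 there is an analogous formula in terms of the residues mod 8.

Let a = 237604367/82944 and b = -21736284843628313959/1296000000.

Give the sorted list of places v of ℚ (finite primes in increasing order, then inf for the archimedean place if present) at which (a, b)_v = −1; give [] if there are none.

[19, 23]

Mod squares: a ≡ 1463, b ≡ -391. Check v ∈ {∞, 2, 3, 5, 7, 11, 13, 17, 19, 23, 31}.
v=2: v_2(a)=-10, v_2(b)=-10; units ≡ 7, 1 (mod 8); ε·ε+αω+βω = 1·0+-10·0+-10·0 ≡ 0  ⇒  (a,b)_2 = +1.
v=∞: 1463 > 0 and -391 < 0  ⇒  (a,b)_∞ = +1.
v=7: a=7^1·(≡5), b=7^6·(≡1) mod 7; (5|7)=-1, (1|7)=+1; (−1)^{1·6·3}·(-1)^6·(+1)^1 = +1.
v=13: a=13^2·(≡8), b=13^2·(≡4) mod 13; (8|13)=-1, (4|13)=+1; (−1)^{2·2·6}·(-1)^2·(+1)^2 = +1.
v=17: a=17^0·(≡8), b=17^1·(≡14) mod 17; (8|17)=+1, (14|17)=-1; (−1)^{0·1·8}·(+1)^1·(-1)^0 = +1.
v=5: a=5^0·(≡3), b=5^-6·(≡4) mod 5; (3|5)=-1, (4|5)=+1; (−1)^{0·-6·2}·(-1)^-6·(+1)^0 = +1.
v=31: a=31^2·(≡24), b=31^0·(≡21) mod 31; (24|31)=-1, (21|31)=-1; (−1)^{2·0·15}·(-1)^0·(-1)^2 = +1.
v=3: a=3^-4·(≡2), b=3^-4·(≡2) mod 3; (2|3)=-1, (2|3)=-1; (−1)^{-4·-4·1}·(-1)^-4·(-1)^-4 = +1.
v=23: a=23^0·(≡14), b=23^3·(≡4) mod 23; (14|23)=-1, (4|23)=+1; (−1)^{0·3·11}·(-1)^3·(+1)^0 = -1.
v=19: a=19^1·(≡6), b=19^2·(≡12) mod 19; (6|19)=+1, (12|19)=-1; (−1)^{1·2·9}·(+1)^2·(-1)^1 = -1.
v=11: a=11^1·(≡4), b=11^4·(≡3) mod 11; (4|11)=+1, (3|11)=+1; (−1)^{1·4·5}·(+1)^4·(+1)^1 = +1.
|Ram(1463, -391)| = 2, even; anisotropic at {19, 23}.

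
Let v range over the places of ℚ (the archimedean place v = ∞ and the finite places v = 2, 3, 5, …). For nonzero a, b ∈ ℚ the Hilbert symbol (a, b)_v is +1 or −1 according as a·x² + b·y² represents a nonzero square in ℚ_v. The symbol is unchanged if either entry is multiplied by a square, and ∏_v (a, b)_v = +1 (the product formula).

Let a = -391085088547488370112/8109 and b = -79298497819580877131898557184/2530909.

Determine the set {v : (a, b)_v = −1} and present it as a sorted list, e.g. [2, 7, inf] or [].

(a, b) ≡ (-1123547, -1382079039) mod (ℚ^×)²; places V = {2, 3, 7, 11, 17, 23, 29, 43, 47, 53, ∞}.
(a,b)_47: α=2, u≡20; β=3, v≡36 (mod 47); (20|47)=-1, (36|47)=+1; sign (−1)^0·-1^3·+1^2 = -1.
(a,b)_43: α=1, u≡14; β=1, v≡23 (mod 43); (14|43)=+1, (23|43)=+1; sign (−1)^1·+1^1·+1^1 = -1.
(a,b)_11: α=2, u≡1; β=3, v≡8 (mod 11); (1|11)=+1, (8|11)=-1; sign (−1)^0·+1^3·-1^2 = +1.
(a,b)_3: α=-2, u≡1; β=1, v≡1 (mod 3); (1|3)=+1, (1|3)=+1; sign (−1)^0·+1^1·+1^-2 = +1.
(a,b)_∞: sgn(-1123547)=−, sgn(-1382079039)=−, so -1.
(a,b)_29: α=5, u≡13; β=6, v≡27 (mod 29); (13|29)=+1, (27|29)=-1; sign (−1)^0·+1^6·-1^5 = -1.
(a,b)_2: α=6, β=8; u≡5, v≡1 (mod 8); ε(u)ε(v)=0·0, αω(v)=6·0, βω(u)=8·1; sum ≡ 0  ⇒  +1.
(a,b)_17: α=-1, u≡14; β=-1, v≡14 (mod 17); (14|17)=-1, (14|17)=-1; sign (−1)^0·-1^-1·-1^-1 = +1.
(a,b)_7: α=2, u≡1; β=4, v≡4 (mod 7); (1|7)=+1, (4|7)=+1; sign (−1)^0·+1^4·+1^2 = +1.
(a,b)_53: α=-1, u≡37; β=-3, v≡38 (mod 53); (37|53)=+1, (38|53)=+1; sign (−1)^0·+1^-3·+1^-1 = +1.
(a,b)_23: α=2, u≡8; β=3, v≡7 (mod 23); (8|23)=+1, (7|23)=-1; sign (−1)^0·+1^3·-1^2 = +1.
Ram(-1123547, -1382079039) = {29, 43, 47, ∞}; no ℚ_29-point on the conic.

[29, 43, 47, inf]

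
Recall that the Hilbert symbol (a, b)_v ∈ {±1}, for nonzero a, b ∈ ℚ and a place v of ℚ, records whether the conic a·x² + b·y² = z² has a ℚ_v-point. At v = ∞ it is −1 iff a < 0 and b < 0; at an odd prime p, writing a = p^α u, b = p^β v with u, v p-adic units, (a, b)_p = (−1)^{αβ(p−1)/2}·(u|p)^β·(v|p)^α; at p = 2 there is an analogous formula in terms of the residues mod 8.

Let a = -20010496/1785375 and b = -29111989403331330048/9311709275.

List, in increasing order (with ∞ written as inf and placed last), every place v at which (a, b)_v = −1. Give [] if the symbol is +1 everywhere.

[2, 5, 19, inf]

Mod squares: a ≡ -9690, b ≡ -638. Check v ∈ {∞, 2, 3, 5, 7, 11, 17, 19, 23, 29}.
v=7: a=7^0·(≡3), b=7^2·(≡3) mod 7; (3|7)=-1, (3|7)=-1; (−1)^{0·2·3}·(-1)^2·(-1)^0 = +1.
v=∞: -9690 < 0 and -638 < 0  ⇒  (a,b)_∞ = -1.
v=2: v_2(a)=9, v_2(b)=23; units ≡ 3, 1 (mod 8); ε·ε+αω+βω = 1·0+9·0+23·1 ≡ 1  ⇒  (a,b)_2 = -1.
v=29: a=29^0·(≡9), b=29^1·(≡7) mod 29; (9|29)=+1, (7|29)=+1; (−1)^{0·1·14}·(+1)^1·(+1)^0 = +1.
v=19: a=19^1·(≡12), b=19^2·(≡13) mod 19; (12|19)=-1, (13|19)=-1; (−1)^{1·2·9}·(-1)^2·(-1)^1 = -1.
v=17: a=17^1·(≡9), b=17^4·(≡9) mod 17; (9|17)=+1, (9|17)=+1; (−1)^{1·4·8}·(+1)^4·(+1)^1 = +1.
v=11: a=11^2·(≡1), b=11^-3·(≡10) mod 11; (1|11)=+1, (10|11)=-1; (−1)^{2·-3·5}·(+1)^-3·(-1)^2 = +1.
v=23: a=23^-2·(≡6), b=23^-4·(≡16) mod 23; (6|23)=+1, (16|23)=+1; (−1)^{-2·-4·11}·(+1)^-4·(+1)^-2 = +1.
v=5: a=5^-3·(≡3), b=5^-2·(≡2) mod 5; (3|5)=-1, (2|5)=-1; (−1)^{-3·-2·2}·(-1)^-2·(-1)^-3 = -1.
v=3: a=3^-3·(≡1), b=3^4·(≡1) mod 3; (1|3)=+1, (1|3)=+1; (−1)^{-3·4·1}·(+1)^4·(+1)^-3 = +1.
(-9690, -638 / ℚ) ramifies at {2, 5, 19, ∞}: a division algebra.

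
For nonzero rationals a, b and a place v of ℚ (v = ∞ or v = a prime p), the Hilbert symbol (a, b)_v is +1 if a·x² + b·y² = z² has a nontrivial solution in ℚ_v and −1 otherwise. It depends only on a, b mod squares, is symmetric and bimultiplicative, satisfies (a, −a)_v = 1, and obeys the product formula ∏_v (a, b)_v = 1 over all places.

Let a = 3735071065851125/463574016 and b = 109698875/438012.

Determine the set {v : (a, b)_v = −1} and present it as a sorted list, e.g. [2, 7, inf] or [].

Mod squares: a ≡ 596505, b ≡ 279565. Check v ∈ {∞, 2, 3, 5, 7, 11, 13, 17, 19, 23, 37}.
v=3: a=3^-9·(≡1), b=3^-2·(≡1) mod 3; (1|3)=+1, (1|3)=+1; (−1)^{-9·-2·1}·(+1)^-2·(+1)^-9 = +1.
v=13: a=13^1·(≡6), b=13^1·(≡12) mod 13; (6|13)=-1, (12|13)=+1; (−1)^{1·1·6}·(-1)^1·(+1)^1 = -1.
v=19: a=19^3·(≡17), b=19^2·(≡13) mod 19; (17|19)=+1, (13|19)=-1; (−1)^{3·2·9}·(+1)^2·(-1)^3 = -1.
v=2: v_2(a)=-10, v_2(b)=-2; units ≡ 1, 5 (mod 8); ε·ε+αω+βω = 0·0+-10·1+-2·0 ≡ 0  ⇒  (a,b)_2 = +1.
v=23: a=23^-1·(≡21), b=23^-3·(≡20) mod 23; (21|23)=-1, (20|23)=-1; (−1)^{-1·-3·11}·(-1)^-3·(-1)^-1 = -1.
v=7: a=7^1·(≡4), b=7^0·(≡6) mod 7; (4|7)=+1, (6|7)=-1; (−1)^{1·0·3}·(+1)^0·(-1)^1 = -1.
v=5: a=5^3·(≡4), b=5^3·(≡3) mod 5; (4|5)=+1, (3|5)=-1; (−1)^{3·3·2}·(+1)^3·(-1)^3 = -1.
v=∞: 596505 > 0 and 279565 > 0  ⇒  (a,b)_∞ = +1.
v=17: a=17^2·(≡13), b=17^1·(≡7) mod 17; (13|17)=+1, (7|17)=-1; (−1)^{2·1·8}·(+1)^1·(-1)^2 = +1.
v=11: a=11^2·(≡6), b=11^1·(≡1) mod 11; (6|11)=-1, (1|11)=+1; (−1)^{2·1·5}·(-1)^1·(+1)^2 = -1.
v=37: a=37^2·(≡7), b=37^0·(≡9) mod 37; (7|37)=+1, (9|37)=+1; (−1)^{2·0·18}·(+1)^0·(+1)^2 = +1.
(596505, 279565 / ℚ) ramifies at {5, 7, 11, 13, 19, 23}: a division algebra.

[5, 7, 11, 13, 19, 23]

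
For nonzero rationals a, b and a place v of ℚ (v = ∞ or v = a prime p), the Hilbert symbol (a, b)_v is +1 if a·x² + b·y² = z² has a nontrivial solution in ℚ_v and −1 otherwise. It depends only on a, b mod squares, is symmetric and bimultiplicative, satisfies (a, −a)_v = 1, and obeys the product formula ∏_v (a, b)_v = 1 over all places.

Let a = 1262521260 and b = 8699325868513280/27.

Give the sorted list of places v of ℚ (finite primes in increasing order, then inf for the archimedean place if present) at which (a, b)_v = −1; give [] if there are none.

[2, 3, 7, 11]

(a, b) ≡ (35, 4290) mod (ℚ^×)²; places V = {2, 3, 5, 7, 11, 13, ∞}.
(a,b)_3: α=2, u≡2; β=-3, v≡2 (mod 3); (2|3)=-1, (2|3)=-1; sign (−1)^0·-1^-3·-1^2 = -1.
(a,b)_2: α=2, β=11; u≡3, v≡1 (mod 8); ε(u)ε(v)=1·0, αω(v)=2·0, βω(u)=11·1; sum ≡ 1  ⇒  -1.
(a,b)_∞: sgn(35)=+, sgn(4290)=+, so +1.
(a,b)_11: α=2, u≡10; β=5, v≡4 (mod 11); (10|11)=-1, (4|11)=+1; sign (−1)^0·-1^5·+1^2 = -1.
(a,b)_5: α=1, u≡2; β=1, v≡3 (mod 5); (2|5)=-1, (3|5)=-1; sign (−1)^0·-1^1·-1^1 = +1.
(a,b)_7: α=3, u≡3; β=4, v≡5 (mod 7); (3|7)=-1, (5|7)=-1; sign (−1)^0·-1^4·-1^3 = -1.
(a,b)_13: α=2, u≡12; β=3, v≡8 (mod 13); (12|13)=+1, (8|13)=-1; sign (−1)^0·+1^3·-1^2 = +1.
|Ram(35, 4290)| = 4, even; anisotropic at {2, 3, 7, 11}.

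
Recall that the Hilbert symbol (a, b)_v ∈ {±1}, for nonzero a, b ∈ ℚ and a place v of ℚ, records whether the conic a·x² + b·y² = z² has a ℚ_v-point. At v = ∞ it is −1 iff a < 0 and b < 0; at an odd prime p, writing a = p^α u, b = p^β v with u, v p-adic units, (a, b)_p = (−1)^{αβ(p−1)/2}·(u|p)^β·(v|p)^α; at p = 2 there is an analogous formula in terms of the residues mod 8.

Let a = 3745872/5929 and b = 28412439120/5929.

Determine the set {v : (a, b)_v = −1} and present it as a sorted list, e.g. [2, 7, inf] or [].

(a, b) ≡ (26013, 197308605) mod (ℚ^×)²; places V = {2, 3, 5, 7, 11, 13, 23, 29, 37, 41, ∞}.
(a,b)_37: α=0, u≡32; β=1, v≡11 (mod 37); (32|37)=-1, (11|37)=+1; sign (−1)^0·-1^1·+1^0 = -1.
(a,b)_11: α=-2, u≡4; β=-2, v≡2 (mod 11); (4|11)=+1, (2|11)=-1; sign (−1)^0·+1^-2·-1^-2 = +1.
(a,b)_5: α=0, u≡3; β=1, v≡1 (mod 5); (3|5)=-1, (1|5)=+1; sign (−1)^0·-1^1·+1^0 = -1.
(a,b)_41: α=0, u≡34; β=1, v≡17 (mod 41); (34|41)=-1, (17|41)=-1; sign (−1)^0·-1^1·-1^0 = -1.
(a,b)_2: α=4, β=4; u≡5, v≡5 (mod 8); ε(u)ε(v)=0·0, αω(v)=4·1, βω(u)=4·1; sum ≡ 0  ⇒  +1.
(a,b)_7: α=-2, u≡2; β=-2, v≡1 (mod 7); (2|7)=+1, (1|7)=+1; sign (−1)^0·+1^-2·+1^-2 = +1.
(a,b)_23: α=1, u≡9; β=1, v≡1 (mod 23); (9|23)=+1, (1|23)=+1; sign (−1)^1·+1^1·+1^1 = -1.
(a,b)_29: α=1, u≡18; β=1, v≡27 (mod 29); (18|29)=-1, (27|29)=-1; sign (−1)^0·-1^1·-1^1 = +1.
(a,b)_3: α=3, u≡1; β=3, v≡1 (mod 3); (1|3)=+1, (1|3)=+1; sign (−1)^1·+1^3·+1^3 = -1.
(a,b)_∞: sgn(26013)=+, sgn(197308605)=+, so +1.
(a,b)_13: α=1, u≡12; β=1, v≡7 (mod 13); (12|13)=+1, (7|13)=-1; sign (−1)^0·+1^1·-1^1 = -1.
|Ram(26013, 197308605)| = 6, even; anisotropic at {3, 5, 13, 23, 37, 41}.

[3, 5, 13, 23, 37, 41]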